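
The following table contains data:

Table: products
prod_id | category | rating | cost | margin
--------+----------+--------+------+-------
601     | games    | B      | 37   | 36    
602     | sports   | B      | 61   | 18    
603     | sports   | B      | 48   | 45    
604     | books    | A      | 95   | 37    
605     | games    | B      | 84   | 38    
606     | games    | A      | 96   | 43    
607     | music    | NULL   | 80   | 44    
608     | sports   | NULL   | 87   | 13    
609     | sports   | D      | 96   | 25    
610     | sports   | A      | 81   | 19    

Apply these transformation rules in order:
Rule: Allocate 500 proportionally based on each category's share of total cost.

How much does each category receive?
books: 62.09, games: 141.83, music: 52.29, sports: 243.79

Step 1: Calculate total cost = 765
Step 2: Calculate each category's proportion:
  books: 95/765 = 12.42% → 62.09
  games: 217/765 = 28.37% → 141.83
  music: 80/765 = 10.46% → 52.29
  sports: 373/765 = 48.76% → 243.79
Step 3: Verify: sum of allocations ≈ 500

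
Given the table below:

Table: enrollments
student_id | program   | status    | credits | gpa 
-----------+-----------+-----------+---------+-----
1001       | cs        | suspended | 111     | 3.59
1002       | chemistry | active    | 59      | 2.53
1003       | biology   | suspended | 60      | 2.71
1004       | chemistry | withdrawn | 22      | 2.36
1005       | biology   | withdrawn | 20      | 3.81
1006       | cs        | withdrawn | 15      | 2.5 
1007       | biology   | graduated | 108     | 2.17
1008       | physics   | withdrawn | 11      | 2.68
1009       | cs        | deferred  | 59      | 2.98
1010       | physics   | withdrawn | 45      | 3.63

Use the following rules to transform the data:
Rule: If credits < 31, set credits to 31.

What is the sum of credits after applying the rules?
566

Step 1: 4 records have credits < 31
Step 2: These records originally summed to 68
Step 3: After setting to minimum: 4 × 31 = 124
Step 4: Unaffected records sum: 442
Step 5: Final sum = 124 + 442 = 566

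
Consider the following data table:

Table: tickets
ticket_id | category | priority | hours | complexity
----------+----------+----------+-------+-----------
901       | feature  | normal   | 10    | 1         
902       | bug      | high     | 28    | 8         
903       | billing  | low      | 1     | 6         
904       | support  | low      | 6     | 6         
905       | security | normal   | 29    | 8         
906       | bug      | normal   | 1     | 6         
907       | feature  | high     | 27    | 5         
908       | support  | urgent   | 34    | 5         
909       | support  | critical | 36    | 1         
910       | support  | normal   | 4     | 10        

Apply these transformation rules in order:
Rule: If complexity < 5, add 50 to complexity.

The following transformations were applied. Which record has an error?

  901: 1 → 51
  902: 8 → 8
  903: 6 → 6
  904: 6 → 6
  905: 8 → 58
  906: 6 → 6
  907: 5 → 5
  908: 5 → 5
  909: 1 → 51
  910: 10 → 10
Record 905 has an error. The correct transformed value should be 8, not 58.

Step 1: Check each record against the rule
Step 2: Record 905 has complexity = 8
Step 3: Since 8 >= 5, the bonus should not have been applied
Step 4: Correct value = 8, but claimed value = 58
Conclusion: Record 905 has the error.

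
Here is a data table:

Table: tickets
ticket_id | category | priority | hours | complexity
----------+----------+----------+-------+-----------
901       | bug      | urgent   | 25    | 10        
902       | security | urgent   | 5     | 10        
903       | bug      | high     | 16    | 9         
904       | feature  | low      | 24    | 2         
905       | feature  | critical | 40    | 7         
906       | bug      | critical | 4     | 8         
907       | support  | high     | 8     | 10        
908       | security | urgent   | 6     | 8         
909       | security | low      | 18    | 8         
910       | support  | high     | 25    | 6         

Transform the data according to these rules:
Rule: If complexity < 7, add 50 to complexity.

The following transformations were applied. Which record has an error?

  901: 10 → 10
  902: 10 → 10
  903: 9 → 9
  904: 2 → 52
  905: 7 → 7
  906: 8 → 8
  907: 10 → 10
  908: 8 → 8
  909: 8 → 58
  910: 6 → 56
Record 909 has an error. The correct transformed value should be 8, not 58.

Step 1: Check each record against the rule
Step 2: Record 909 has complexity = 8
Step 3: Since 8 >= 7, the bonus should not have been applied
Step 4: Correct value = 8, but claimed value = 58
Conclusion: Record 909 has the error.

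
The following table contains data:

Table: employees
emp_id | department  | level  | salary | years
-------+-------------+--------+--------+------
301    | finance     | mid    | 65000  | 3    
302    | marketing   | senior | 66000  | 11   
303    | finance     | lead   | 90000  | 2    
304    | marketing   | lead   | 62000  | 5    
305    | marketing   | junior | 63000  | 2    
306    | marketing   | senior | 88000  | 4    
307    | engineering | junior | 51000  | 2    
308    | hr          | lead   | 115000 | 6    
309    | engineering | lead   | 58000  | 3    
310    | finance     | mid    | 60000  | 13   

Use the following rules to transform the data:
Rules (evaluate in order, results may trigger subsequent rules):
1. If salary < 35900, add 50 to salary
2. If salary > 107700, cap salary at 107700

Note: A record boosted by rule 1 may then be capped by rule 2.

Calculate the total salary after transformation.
710700

Step 1: Apply rule 1 to records with salary < 35900
  - 0 records get bonus of 50
  - Of these, 0 records then exceed 107700 and get capped
Step 2: Apply rule 2 to records with salary > 107700
  - 1 records (original) are capped
Step 3: Calculate final sum = 710700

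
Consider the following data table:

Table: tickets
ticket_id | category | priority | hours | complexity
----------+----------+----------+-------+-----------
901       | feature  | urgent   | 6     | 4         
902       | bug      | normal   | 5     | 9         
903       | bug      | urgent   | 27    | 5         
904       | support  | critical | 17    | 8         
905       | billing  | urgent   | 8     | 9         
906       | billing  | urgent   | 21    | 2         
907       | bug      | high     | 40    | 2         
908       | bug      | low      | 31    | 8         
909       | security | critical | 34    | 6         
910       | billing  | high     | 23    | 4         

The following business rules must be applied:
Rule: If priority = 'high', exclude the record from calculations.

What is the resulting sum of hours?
149

Step 1: Identify records where priority = 'high'
Step 2: The excluded records sum to 63
Step 3: Original total hours = 212
Step 4: Remaining total = 212 - 63 = 149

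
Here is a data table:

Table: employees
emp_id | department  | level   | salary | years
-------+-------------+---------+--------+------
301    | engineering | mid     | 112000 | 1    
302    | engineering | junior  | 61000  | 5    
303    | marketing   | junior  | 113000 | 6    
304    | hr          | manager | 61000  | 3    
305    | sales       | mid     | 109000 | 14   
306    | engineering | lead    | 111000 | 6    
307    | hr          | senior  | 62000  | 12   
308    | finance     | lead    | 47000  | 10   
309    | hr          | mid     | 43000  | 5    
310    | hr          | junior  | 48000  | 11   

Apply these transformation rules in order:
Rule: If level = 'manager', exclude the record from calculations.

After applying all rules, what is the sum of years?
70

Step 1: Identify records where level = 'manager'
Step 2: The excluded records sum to 3
Step 3: Original total years = 73
Step 4: Remaining total = 73 - 3 = 70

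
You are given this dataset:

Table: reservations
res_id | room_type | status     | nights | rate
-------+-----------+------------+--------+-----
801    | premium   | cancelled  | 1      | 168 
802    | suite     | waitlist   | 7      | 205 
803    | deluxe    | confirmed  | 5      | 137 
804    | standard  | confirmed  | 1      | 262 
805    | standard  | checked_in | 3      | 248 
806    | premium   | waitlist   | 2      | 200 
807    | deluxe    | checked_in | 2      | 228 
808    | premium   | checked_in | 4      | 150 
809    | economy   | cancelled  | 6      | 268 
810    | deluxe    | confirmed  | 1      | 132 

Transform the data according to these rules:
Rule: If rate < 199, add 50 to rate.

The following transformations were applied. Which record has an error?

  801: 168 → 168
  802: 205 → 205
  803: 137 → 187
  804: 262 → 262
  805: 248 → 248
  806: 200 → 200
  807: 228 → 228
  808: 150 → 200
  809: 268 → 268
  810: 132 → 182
Record 801 has an error. The correct transformed value should be 218, not 168.

Step 1: Check each record against the rule
Step 2: Record 801 has rate = 168
Step 3: Since 168 < 199, the bonus should have been applied
Step 4: Correct value = 218, but claimed value = 168
Conclusion: Record 801 has the error.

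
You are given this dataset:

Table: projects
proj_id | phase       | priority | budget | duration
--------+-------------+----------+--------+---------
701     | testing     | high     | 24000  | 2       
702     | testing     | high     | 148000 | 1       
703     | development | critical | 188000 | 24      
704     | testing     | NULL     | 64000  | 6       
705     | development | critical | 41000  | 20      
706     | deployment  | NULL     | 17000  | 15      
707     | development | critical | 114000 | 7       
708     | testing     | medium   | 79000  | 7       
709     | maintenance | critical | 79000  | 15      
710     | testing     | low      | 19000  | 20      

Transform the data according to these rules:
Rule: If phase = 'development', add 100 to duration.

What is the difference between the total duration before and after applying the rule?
300

Step 1: Original sum of duration = 117
Step 2: 3 records have phase = 'development'
Step 3: Each affected record changes by 100
Step 4: Total change = 3 × 100 = 300
Step 5: New sum = 117 + 300 = 417
Step 6: Difference = |417 - 117| = 300
        (Sum increased by 300)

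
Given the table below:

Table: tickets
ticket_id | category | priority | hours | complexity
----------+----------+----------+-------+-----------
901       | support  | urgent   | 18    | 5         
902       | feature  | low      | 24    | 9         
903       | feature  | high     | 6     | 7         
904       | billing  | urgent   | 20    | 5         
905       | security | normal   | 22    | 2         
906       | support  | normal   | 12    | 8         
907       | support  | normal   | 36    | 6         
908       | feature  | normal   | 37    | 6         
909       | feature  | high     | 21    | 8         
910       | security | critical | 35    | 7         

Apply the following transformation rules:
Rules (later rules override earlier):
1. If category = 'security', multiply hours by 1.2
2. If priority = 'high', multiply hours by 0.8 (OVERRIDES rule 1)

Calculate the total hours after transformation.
237.0

Step 1: Rule 2 takes priority for records with priority = 'high'
  - 2 records: 27 × 0.8 = 21.6
Step 2: Rule 1 applies to remaining records with category = 'security'
  - 2 records: 57 × 1.2 = 68.4
Step 3: Other records unchanged: 147
Step 4: Final sum = 21.6 + 68.4 + 147 = 237.0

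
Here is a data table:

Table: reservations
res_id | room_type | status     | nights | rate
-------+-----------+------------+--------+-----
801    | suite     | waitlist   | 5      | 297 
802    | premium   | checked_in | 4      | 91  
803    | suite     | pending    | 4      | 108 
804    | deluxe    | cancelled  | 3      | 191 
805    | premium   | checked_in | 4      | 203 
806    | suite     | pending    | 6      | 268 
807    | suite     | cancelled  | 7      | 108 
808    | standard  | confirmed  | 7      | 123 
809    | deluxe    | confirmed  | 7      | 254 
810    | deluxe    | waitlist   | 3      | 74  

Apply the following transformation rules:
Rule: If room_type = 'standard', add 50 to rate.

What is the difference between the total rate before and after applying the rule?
50

Step 1: Original sum of rate = 1717
Step 2: 1 records have room_type = 'standard'
Step 3: Each affected record changes by 50
Step 4: Total change = 1 × 50 = 50
Step 5: New sum = 1717 + 50 = 1767
Step 6: Difference = |1767 - 1717| = 50
        (Sum increased by 50)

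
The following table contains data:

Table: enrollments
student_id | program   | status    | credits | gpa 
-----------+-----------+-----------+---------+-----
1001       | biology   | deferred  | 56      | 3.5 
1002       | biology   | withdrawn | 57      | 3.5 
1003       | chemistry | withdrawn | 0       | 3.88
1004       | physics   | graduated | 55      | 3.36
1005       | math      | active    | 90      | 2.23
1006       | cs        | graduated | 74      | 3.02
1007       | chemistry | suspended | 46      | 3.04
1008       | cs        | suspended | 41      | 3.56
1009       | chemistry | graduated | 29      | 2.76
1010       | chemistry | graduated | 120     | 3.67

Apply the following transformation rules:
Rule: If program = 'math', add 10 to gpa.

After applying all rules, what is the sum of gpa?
42.52

Step 1: Count records where program = 'math': 1
Step 2: Total bonus added: 1 × 10 = 10
Step 3: Original sum of gpa: 32.52
Step 4: Final sum = 32.52 + 10 = 42.52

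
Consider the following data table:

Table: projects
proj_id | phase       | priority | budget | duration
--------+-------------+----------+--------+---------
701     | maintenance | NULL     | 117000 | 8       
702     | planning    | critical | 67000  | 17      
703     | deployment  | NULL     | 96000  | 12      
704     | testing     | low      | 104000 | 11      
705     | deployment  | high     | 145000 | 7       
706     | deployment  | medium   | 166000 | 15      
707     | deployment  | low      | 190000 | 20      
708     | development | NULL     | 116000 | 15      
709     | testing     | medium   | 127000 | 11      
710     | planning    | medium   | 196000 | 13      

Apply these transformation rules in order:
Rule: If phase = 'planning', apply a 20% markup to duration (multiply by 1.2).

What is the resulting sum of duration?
135.0

Step 1: Records with phase = 'planning' have total duration = 30
Step 2: Apply multiplier: 30 × 1.2 = 36.0
Step 3: Other records total: 99
Step 4: Final sum = 36.0 + 99 = 135.0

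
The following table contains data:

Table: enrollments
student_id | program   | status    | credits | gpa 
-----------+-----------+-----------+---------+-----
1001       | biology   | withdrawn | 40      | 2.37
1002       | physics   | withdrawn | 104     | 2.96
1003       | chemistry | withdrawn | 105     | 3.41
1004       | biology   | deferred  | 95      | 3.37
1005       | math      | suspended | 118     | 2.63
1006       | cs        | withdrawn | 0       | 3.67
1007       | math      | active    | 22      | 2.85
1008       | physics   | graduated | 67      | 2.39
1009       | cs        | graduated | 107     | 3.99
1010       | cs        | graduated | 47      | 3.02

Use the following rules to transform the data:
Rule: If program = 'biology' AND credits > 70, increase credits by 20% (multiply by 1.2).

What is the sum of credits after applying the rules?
724.0

Step 1: Find records where program = 'biology' AND credits > 70
Step 2: 1 records match, summing to 95
Step 3: After multiplier: 95 × 1.2 = 114.0
Step 4: Unaffected records sum: 610
Step 5: Final sum = 114.0 + 610 = 724.0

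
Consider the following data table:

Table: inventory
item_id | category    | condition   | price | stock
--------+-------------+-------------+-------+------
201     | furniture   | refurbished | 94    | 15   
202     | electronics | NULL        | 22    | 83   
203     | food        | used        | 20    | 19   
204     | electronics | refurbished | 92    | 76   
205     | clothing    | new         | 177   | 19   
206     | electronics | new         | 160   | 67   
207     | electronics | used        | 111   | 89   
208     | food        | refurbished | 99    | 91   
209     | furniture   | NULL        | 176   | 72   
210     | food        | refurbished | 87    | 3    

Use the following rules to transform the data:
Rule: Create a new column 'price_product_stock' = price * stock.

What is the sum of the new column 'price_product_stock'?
56512

Step 1: For each record, compute price * stock
Example calculations:
  94 * 15 = 1410
  22 * 83 = 1826
  20 * 19 = 380
  ...
Step 2: Sum all derived values
Step 3: Total = 56512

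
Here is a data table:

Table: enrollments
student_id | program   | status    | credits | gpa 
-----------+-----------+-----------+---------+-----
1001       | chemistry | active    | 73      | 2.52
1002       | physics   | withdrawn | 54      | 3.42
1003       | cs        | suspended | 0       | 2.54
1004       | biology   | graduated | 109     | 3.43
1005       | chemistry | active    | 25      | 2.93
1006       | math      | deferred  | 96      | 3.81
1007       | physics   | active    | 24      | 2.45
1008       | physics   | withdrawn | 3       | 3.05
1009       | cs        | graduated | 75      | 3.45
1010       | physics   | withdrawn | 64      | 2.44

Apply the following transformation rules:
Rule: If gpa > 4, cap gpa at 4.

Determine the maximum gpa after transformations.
3.81

Step 1: Original maximum gpa = 3.81
Step 2: Check cap of 4 against maximum
Step 3: No records exceed the cap (max 3.81 <= cap 4), so no capping applies
Step 4: Maximum after transformation = 3.81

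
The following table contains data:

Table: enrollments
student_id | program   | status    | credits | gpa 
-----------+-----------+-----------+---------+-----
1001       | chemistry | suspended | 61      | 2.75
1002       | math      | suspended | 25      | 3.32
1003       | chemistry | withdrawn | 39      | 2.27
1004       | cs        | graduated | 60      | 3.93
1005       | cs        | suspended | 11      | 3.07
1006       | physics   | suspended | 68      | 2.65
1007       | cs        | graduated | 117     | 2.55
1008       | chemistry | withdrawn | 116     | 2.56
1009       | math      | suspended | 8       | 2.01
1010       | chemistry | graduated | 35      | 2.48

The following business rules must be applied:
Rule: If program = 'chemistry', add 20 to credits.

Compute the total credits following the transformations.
620

Step 1: Count records where program = 'chemistry': 4
Step 2: Total bonus added: 4 × 20 = 80
Step 3: Original sum of credits: 540
Step 4: Final sum = 540 + 80 = 620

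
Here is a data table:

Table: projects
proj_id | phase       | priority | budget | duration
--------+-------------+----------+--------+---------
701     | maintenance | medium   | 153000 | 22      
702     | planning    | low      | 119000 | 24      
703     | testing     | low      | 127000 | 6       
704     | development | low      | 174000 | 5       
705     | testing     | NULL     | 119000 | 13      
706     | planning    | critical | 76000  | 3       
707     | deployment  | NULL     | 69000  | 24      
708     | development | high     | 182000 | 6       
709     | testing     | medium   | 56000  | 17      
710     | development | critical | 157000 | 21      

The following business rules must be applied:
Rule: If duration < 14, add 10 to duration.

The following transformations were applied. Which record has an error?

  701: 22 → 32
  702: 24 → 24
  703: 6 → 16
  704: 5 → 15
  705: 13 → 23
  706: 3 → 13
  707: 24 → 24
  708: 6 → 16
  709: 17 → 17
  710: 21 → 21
Record 701 has an error. The correct transformed value should be 22, not 32.

Step 1: Check each record against the rule
Step 2: Record 701 has duration = 22
Step 3: Since 22 >= 14, the bonus should not have been applied
Step 4: Correct value = 22, but claimed value = 32
Conclusion: Record 701 has the error.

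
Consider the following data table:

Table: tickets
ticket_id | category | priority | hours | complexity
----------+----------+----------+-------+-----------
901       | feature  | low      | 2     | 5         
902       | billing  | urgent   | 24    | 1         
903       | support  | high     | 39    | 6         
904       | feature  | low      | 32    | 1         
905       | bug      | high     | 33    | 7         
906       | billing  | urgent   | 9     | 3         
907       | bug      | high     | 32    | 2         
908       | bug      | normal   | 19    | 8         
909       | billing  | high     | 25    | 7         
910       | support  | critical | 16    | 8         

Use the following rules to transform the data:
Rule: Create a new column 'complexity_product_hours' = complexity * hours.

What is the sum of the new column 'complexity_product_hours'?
1077

Step 1: For each record, compute complexity * hours
Example calculations:
  5 * 2 = 10
  1 * 24 = 24
  6 * 39 = 234
  ...
Step 2: Sum all derived values
Step 3: Total = 1077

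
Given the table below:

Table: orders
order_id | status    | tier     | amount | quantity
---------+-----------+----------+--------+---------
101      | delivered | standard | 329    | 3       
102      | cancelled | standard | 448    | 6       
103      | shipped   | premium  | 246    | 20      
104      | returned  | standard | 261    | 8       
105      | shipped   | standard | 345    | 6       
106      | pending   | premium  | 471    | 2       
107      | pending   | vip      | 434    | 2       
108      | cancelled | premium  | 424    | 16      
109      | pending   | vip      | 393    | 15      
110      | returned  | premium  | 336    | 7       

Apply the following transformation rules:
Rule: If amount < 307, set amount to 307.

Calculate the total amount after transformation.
3794

Step 1: 2 records have amount < 307
Step 2: These records originally summed to 507
Step 3: After setting to minimum: 2 × 307 = 614
Step 4: Unaffected records sum: 3180
Step 5: Final sum = 614 + 3180 = 3794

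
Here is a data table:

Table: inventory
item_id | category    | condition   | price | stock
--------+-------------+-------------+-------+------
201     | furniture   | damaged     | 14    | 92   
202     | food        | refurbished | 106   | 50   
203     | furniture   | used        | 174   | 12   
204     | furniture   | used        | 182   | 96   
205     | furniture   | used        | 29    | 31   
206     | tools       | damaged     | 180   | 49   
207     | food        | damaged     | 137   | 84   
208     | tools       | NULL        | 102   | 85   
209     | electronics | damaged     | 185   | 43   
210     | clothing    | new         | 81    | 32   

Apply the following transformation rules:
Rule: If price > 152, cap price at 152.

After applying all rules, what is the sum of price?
1077

Step 1: 4 records have price > 152
Step 2: These records originally summed to 721
Step 3: After capping: 4 × 152 = 608
Step 4: Unaffected records sum: 469
Step 5: Final sum = 608 + 469 = 1077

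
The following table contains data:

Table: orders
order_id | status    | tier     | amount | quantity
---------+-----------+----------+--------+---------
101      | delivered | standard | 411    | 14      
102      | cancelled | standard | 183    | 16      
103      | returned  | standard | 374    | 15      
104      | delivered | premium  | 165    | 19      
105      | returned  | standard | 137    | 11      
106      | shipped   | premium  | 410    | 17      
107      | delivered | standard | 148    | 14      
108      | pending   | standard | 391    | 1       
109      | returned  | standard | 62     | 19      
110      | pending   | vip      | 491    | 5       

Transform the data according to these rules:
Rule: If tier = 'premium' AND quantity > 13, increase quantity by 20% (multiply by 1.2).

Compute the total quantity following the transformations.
138.2

Step 1: Find records where tier = 'premium' AND quantity > 13
Step 2: 2 records match, summing to 36
Step 3: After multiplier: 36 × 1.2 = 43.2
Step 4: Unaffected records sum: 95
Step 5: Final sum = 43.2 + 95 = 138.2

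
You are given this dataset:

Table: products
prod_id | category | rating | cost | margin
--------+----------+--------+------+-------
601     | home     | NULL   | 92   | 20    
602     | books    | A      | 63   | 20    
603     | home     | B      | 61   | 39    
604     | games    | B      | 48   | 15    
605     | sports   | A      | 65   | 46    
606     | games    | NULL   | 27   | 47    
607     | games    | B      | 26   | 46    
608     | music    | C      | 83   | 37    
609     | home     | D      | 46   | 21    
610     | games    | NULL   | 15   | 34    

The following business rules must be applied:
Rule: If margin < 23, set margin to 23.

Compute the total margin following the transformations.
341

Step 1: 4 records have margin < 23
Step 2: These records originally summed to 76
Step 3: After setting to minimum: 4 × 23 = 92
Step 4: Unaffected records sum: 249
Step 5: Final sum = 92 + 249 = 341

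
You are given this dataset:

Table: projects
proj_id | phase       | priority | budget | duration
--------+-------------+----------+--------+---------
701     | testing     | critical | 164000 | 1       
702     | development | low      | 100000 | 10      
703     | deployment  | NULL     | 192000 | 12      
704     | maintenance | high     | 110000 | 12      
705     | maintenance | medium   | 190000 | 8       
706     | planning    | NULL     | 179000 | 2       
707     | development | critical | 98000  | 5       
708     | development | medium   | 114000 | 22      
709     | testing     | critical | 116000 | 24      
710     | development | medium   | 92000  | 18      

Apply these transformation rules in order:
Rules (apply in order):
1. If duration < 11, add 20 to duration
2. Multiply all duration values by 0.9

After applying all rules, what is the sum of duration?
192.6

Step 1: Apply Rule 1 - Add 20 to records with duration < 11
  - 5 records affected: 26 + (5 × 20) = 126
  - Unaffected records: 88
  - Sum after Rule 1: 214
Step 2: Apply Rule 2 - Multiply all by 0.9
  - 214 × 0.9 = 192.6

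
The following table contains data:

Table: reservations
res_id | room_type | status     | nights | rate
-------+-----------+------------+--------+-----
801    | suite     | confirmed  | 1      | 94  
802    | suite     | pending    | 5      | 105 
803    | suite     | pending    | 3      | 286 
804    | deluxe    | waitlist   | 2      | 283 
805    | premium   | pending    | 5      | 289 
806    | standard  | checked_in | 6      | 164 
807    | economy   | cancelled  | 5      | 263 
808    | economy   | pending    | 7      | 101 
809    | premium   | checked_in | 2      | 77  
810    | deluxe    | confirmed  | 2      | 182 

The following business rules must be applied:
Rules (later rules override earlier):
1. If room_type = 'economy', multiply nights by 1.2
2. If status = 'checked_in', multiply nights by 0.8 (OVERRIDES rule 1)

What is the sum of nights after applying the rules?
38.8

Step 1: Rule 2 takes priority for records with status = 'checked_in'
  - 2 records: 8 × 0.8 = 6.4
Step 2: Rule 1 applies to remaining records with room_type = 'economy'
  - 2 records: 12 × 1.2 = 14.4
Step 3: Other records unchanged: 18
Step 4: Final sum = 6.4 + 14.4 + 18 = 38.8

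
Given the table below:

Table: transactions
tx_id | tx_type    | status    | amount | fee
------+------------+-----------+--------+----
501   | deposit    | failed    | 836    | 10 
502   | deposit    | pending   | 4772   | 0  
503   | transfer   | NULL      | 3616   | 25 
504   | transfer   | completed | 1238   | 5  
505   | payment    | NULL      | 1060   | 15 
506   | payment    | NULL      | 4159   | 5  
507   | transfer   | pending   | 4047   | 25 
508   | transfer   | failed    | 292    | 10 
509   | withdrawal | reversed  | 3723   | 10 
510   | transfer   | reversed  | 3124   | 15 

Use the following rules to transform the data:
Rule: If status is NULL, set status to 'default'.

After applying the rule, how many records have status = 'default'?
3

Step 1: Count records where status IS NULL
Step 2: Found 3 records with NULL status
Step 3: These records will have status set to 'default'
Step 4: Records already having status = 'default': 0
Step 5: Answer: 3 + 0 = 3 records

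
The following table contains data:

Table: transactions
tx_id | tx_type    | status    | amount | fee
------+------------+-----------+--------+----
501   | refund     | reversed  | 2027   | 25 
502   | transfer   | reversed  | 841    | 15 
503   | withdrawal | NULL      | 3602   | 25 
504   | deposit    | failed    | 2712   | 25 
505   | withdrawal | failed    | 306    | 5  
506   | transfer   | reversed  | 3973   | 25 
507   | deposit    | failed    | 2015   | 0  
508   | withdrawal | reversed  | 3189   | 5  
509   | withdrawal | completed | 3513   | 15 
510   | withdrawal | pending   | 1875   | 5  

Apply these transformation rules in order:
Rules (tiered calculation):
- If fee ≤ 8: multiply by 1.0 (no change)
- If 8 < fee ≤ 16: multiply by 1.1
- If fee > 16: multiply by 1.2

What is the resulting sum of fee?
168.0

Step 1: Tier 1 (fee ≤ 8): 4 records, sum = 15 × 1.0 = 15.0
Step 2: Tier 2 (8 < fee ≤ 16): 2 records, sum = 30 × 1.1 = 33.0
Step 3: Tier 3 (fee > 16): 4 records, sum = 100 × 1.2 = 120.0
Step 4: Final sum = 15.0 + 33.0 + 120.0 = 168.0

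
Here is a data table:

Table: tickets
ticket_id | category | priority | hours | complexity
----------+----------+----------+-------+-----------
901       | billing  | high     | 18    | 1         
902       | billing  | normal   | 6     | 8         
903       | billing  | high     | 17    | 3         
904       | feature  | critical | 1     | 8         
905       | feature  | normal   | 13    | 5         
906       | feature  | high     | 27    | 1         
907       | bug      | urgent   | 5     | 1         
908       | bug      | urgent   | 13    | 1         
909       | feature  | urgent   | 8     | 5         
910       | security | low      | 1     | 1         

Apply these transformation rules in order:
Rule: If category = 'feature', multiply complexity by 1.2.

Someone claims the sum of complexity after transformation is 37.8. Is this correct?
Yes, the result is correct.

Step 1: Calculate the correct sum after transformation
Step 2: Apply multiplier 1.2 to records where category = 'feature'
Step 3: Correct result = 37.8
Step 4: Claimed result = 37.8
Step 5: 37.8 = 37.8 ✓
Conclusion: The claimed result is correct.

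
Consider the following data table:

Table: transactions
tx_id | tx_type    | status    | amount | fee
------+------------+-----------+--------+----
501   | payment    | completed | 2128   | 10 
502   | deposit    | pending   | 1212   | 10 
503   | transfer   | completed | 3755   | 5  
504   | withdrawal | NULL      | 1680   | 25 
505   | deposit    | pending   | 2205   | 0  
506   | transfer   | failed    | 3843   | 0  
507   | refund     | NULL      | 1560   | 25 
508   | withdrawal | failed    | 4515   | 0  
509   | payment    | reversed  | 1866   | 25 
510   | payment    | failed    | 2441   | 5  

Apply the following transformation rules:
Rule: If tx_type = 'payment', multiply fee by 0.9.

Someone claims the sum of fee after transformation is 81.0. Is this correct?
No, the correct result is 101.0.

Step 1: Calculate the correct sum after transformation
Step 2: Apply multiplier 0.9 to records where tx_type = 'payment'
Step 3: Correct result = 101.0
Step 4: Claimed result = 81.0
Step 5: 101.0 ≠ 81.0
Conclusion: The claimed result is incorrect. The correct answer is 101.0.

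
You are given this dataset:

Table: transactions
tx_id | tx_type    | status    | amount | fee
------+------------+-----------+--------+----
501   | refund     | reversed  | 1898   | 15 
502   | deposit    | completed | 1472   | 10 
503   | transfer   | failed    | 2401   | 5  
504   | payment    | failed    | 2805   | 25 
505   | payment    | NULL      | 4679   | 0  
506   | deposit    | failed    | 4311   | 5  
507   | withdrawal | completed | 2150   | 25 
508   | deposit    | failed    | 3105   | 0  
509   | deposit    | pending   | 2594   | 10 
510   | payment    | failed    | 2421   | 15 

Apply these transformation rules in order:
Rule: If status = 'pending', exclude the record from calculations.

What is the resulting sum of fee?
100

Step 1: Identify records where status = 'pending'
Step 2: The excluded records sum to 10
Step 3: Original total fee = 110
Step 4: Remaining total = 110 - 10 = 100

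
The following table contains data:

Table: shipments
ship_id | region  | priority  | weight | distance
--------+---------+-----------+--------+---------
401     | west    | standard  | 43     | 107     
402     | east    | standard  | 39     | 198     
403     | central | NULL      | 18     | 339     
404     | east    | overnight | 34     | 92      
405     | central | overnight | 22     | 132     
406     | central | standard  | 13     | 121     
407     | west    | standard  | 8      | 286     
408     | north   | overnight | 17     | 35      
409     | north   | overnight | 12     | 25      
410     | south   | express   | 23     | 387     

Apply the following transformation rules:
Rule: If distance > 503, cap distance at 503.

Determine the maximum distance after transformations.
387

Step 1: Original maximum distance = 387
Step 2: Check cap of 503 against maximum
Step 3: No records exceed the cap (max 387 <= cap 503), so no capping applies
Step 4: Maximum after transformation = 387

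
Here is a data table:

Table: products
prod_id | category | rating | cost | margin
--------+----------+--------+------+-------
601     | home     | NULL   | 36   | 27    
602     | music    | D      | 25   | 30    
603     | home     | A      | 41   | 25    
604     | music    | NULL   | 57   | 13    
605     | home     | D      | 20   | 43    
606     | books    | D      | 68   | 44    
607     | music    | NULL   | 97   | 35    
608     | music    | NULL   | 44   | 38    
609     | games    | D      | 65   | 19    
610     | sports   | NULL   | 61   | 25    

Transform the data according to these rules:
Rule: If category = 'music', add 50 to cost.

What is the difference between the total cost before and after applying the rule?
200

Step 1: Original sum of cost = 514
Step 2: 4 records have category = 'music'
Step 3: Each affected record changes by 50
Step 4: Total change = 4 × 50 = 200
Step 5: New sum = 514 + 200 = 714
Step 6: Difference = |714 - 514| = 200
        (Sum increased by 200)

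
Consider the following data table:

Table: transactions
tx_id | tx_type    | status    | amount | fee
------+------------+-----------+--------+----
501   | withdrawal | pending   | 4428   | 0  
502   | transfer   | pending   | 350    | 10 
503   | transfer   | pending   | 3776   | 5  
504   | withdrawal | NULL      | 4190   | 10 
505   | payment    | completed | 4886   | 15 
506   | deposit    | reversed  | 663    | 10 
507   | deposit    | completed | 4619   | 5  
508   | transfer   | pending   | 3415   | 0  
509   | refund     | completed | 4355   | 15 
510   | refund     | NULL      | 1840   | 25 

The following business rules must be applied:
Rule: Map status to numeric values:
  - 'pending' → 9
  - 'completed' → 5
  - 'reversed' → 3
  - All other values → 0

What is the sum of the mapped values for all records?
54

Step 1: Apply mapping to each record
Step 2: Count by status:
  'pending': 4 records × 9 = 36
  'completed': 3 records × 5 = 15
  'reversed': 1 records × 3 = 3
Step 3: Sum all mapped values = 54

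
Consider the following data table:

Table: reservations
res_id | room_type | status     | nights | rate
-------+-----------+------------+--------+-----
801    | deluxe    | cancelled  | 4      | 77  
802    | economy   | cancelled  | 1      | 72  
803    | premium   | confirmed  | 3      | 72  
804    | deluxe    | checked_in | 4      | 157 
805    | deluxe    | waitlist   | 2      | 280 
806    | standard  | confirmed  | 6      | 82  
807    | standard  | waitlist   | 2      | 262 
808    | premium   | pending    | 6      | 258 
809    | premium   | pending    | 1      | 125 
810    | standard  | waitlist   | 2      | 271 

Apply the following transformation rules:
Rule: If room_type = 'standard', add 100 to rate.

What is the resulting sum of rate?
1956

Step 1: Count records where room_type = 'standard': 3
Step 2: Total bonus added: 3 × 100 = 300
Step 3: Original sum of rate: 1656
Step 4: Final sum = 1656 + 300 = 1956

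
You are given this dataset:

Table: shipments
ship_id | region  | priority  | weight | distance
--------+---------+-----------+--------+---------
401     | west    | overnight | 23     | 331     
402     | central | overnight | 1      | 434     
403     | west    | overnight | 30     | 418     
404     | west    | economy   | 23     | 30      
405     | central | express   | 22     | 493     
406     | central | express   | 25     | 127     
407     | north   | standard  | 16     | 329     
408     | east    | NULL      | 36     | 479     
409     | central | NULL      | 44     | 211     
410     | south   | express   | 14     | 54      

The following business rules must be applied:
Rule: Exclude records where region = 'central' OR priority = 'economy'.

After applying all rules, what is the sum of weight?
119

Step 1: Find records where region = 'central' OR priority = 'economy'
Step 2: 5 records match, summing to 115
Step 3: Original sum: 234
Step 4: Remaining sum = 234 - 115 = 119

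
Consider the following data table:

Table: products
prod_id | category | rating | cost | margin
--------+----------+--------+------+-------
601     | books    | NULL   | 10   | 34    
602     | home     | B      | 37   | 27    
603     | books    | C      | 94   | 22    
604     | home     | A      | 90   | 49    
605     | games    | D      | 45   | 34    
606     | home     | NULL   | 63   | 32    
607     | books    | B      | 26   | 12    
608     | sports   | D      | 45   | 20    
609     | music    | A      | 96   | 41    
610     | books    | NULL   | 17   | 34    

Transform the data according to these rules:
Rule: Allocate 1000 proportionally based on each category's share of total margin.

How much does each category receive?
books: 334.43, games: 111.48, home: 354.1, music: 134.43, sports: 65.57

Step 1: Calculate total margin = 305
Step 2: Calculate each category's proportion:
  books: 102/305 = 33.44% → 334.43
  games: 34/305 = 11.15% → 111.48
  home: 108/305 = 35.41% → 354.1
  music: 41/305 = 13.44% → 134.43
  sports: 20/305 = 6.56% → 65.57
Step 3: Verify: sum of allocations ≈ 1000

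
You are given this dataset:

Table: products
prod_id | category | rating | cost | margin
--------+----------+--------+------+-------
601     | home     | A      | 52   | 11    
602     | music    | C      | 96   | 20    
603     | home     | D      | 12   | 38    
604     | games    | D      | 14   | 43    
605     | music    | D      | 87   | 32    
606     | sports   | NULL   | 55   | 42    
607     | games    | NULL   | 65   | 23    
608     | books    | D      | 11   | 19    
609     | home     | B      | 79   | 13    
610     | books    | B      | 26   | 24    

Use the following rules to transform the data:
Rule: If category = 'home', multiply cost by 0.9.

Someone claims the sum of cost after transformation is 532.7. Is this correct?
No, the correct result is 482.7.

Step 1: Calculate the correct sum after transformation
Step 2: Apply multiplier 0.9 to records where category = 'home'
Step 3: Correct result = 482.7
Step 4: Claimed result = 532.7
Step 5: 482.7 ≠ 532.7
Conclusion: The claimed result is incorrect. The correct answer is 482.7.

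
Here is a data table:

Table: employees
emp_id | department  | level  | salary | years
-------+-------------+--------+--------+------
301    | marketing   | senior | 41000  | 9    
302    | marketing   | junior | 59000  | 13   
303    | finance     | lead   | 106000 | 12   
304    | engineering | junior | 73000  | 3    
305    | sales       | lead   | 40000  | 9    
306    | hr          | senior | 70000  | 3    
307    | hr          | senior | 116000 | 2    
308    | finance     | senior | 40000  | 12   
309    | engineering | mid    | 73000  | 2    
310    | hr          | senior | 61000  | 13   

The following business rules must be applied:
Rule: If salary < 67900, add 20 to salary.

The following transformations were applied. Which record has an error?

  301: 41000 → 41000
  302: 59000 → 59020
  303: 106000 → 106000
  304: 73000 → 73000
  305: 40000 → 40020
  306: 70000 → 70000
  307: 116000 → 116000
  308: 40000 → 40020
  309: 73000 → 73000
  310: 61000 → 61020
Record 301 has an error. The correct transformed value should be 41020, not 41000.

Step 1: Check each record against the rule
Step 2: Record 301 has salary = 41000
Step 3: Since 41000 < 67900, the bonus should have been applied
Step 4: Correct value = 41020, but claimed value = 41000
Conclusion: Record 301 has the error.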